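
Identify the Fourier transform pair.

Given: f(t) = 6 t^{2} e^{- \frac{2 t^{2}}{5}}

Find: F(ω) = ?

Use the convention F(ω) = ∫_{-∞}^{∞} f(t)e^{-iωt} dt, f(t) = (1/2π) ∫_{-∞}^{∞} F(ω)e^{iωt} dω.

F(ω) = \frac{15 \sqrt{10} \sqrt{\pi} \left(4 - 5 \omega^{2}\right) e^{- \frac{5 \omega^{2}}{8}}}{16}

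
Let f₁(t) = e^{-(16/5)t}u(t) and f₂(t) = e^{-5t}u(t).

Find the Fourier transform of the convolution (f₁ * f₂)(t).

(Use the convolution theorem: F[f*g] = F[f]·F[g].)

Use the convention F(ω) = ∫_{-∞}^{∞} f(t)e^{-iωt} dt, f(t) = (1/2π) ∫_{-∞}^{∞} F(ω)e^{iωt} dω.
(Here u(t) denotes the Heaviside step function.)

F[f₁*f₂](ω) = \frac{5}{\left(i \omega + 5\right) \left(5 i \omega + 16\right)}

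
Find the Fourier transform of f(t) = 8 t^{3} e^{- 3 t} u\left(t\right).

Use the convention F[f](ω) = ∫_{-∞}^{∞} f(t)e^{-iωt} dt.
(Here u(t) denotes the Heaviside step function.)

F(ω) = \frac{48}{\left(i \omega + 3\right)^{4}}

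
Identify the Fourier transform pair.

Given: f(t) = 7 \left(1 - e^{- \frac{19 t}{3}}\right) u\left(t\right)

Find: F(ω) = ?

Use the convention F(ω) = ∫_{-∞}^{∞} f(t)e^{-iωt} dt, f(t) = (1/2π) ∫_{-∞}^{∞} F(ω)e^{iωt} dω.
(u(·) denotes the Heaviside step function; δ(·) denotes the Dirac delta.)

F(ω) = 7 \pi \delta\left(\omega\right) - \frac{133 i}{3 \omega \left(i \omega + \frac{19}{3}\right)}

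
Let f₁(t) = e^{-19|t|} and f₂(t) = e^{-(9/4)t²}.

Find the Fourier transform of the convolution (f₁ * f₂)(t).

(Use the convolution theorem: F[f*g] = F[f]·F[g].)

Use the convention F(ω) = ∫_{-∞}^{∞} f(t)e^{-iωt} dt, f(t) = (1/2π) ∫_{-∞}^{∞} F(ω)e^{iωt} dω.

F[f₁*f₂](ω) = \frac{76 \sqrt{\pi} e^{- \frac{\omega^{2}}{9}}}{3 \left(\omega^{2} + 361\right)}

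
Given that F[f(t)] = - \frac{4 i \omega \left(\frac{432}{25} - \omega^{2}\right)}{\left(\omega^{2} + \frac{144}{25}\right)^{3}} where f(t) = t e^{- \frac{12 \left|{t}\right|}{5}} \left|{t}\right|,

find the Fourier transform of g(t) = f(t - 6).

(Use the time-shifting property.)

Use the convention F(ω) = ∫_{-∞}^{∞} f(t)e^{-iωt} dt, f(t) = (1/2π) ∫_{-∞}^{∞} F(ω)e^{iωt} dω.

F[g](ω) = \frac{2500 i \omega \left(25 \omega^{2} - 432\right) e^{- 6 i \omega}}{\left(25 \omega^{2} + 144\right)^{3}}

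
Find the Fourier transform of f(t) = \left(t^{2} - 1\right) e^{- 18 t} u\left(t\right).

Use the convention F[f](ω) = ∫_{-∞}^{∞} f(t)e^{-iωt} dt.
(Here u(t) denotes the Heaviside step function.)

F(ω) = \frac{2 i \omega - \left(i \omega + 18\right)^{3} + 36}{\left(i \omega + 18\right)^{4}}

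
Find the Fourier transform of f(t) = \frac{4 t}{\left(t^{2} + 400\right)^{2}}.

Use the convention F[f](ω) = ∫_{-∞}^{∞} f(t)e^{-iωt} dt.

F(ω) = - \frac{i \pi \omega e^{- 20 \left|{\omega}\right|}}{10}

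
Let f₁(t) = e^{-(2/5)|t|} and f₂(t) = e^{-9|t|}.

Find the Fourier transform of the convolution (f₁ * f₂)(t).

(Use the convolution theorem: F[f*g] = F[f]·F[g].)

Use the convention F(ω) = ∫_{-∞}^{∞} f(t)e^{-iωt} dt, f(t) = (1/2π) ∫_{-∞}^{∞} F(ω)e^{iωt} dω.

F[f₁*f₂](ω) = \frac{360}{\left(\omega^{2} + 81\right) \left(25 \omega^{2} + 4\right)}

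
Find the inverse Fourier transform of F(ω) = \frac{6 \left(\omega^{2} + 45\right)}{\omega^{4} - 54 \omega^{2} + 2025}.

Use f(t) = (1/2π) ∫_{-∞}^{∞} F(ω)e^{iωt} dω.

f(t) = e^{- 3 \left|{t}\right|} \cos{\left(6 \left|{t}\right| \right)}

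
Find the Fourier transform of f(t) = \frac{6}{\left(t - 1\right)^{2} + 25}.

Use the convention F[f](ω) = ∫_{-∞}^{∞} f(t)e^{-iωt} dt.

F(ω) = \frac{6 \pi e^{- i \omega - 5 \left|{\omega}\right|}}{5}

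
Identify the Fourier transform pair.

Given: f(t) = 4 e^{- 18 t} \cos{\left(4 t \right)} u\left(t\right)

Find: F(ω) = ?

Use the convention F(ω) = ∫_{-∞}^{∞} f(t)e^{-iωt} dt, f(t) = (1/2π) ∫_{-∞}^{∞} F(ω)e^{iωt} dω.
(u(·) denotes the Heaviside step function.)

F(ω) = \frac{4 \left(i \omega + 18\right)}{\left(i \omega + 18\right)^{2} + 16}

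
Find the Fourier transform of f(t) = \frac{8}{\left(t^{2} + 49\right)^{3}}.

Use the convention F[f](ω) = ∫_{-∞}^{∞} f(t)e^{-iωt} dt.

F(ω) = \frac{\pi \left(49 \omega^{2} + 21 \left|{\omega}\right| + 3\right) e^{- 7 \left|{\omega}\right|}}{16807}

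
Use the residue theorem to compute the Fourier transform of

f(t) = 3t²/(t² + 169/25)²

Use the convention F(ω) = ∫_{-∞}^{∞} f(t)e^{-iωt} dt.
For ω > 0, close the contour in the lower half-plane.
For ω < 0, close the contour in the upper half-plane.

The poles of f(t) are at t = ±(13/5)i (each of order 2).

Let g(z) = f(z)e^{-iωz}; for large |z| the factor e^{-iωz} decays in the lower half-plane when ω > 0 and in the upper half-plane when ω < 0.

Case ω > 0 (lower half-plane, clockwise contour ⇒ F(ω) = -2πi·ΣRes):
  Res_{z = - \frac{13 i}{5}} g(z) = \frac{3 i \left(5 - 13 \omega\right) e^{- \frac{13 \omega}{5}}}{52} (pole of order 2)
  F(ω) = -2πi·ΣRes = \frac{3 \pi \left(5 - 13 \omega\right) e^{- \frac{13 \omega}{5}}}{26}

Case ω < 0 (upper half-plane, counterclockwise contour ⇒ F(ω) = +2πi·ΣRes):
  Res_{z = \frac{13 i}{5}} g(z) = \frac{3 i \left(- 13 \omega - 5\right) e^{\frac{13 \omega}{5}}}{52} (pole of order 2)
  F(ω) = 2πi·ΣRes = \frac{3 \pi \left(13 \omega + 5\right) e^{\frac{13 \omega}{5}}}{26}

Both cases combine into a single formula in |ω|:

F(ω) = \frac{3 \pi \left(5 - 13 \left|{\omega}\right|\right) e^{- \frac{13 \left|{\omega}\right|}{5}}}{26}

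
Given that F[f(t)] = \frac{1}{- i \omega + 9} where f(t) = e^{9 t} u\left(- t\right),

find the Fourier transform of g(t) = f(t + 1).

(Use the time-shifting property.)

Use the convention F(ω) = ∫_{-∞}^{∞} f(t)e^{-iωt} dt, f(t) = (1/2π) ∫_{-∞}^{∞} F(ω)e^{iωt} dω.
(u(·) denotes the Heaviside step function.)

F[g](ω) = - \frac{e^{i \omega}}{i \omega - 9}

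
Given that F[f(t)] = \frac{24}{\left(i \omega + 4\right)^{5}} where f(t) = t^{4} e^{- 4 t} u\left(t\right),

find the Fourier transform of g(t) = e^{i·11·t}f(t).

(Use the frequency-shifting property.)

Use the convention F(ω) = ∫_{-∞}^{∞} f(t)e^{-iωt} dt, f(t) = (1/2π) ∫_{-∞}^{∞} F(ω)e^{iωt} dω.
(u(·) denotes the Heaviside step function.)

F[g](ω) = \frac{24}{\left(i \left(\omega - 11\right) + 4\right)^{5}}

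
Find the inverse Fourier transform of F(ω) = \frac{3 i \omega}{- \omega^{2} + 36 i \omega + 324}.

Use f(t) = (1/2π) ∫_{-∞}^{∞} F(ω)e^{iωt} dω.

f(t) = 3 \left(1 - 18 t\right) e^{- 18 t} u\left(t\right)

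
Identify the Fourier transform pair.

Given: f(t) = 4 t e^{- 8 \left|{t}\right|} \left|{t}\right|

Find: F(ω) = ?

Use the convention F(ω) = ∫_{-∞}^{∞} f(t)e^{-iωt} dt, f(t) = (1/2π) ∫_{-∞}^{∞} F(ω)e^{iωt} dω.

F(ω) = \frac{16 i \omega \left(\omega^{2} - 192\right)}{\left(\omega^{2} + 64\right)^{3}}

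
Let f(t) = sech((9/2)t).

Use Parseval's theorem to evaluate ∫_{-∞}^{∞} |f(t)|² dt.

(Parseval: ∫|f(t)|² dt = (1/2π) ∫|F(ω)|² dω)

∫|f(t)|² dt = \frac{4}{9}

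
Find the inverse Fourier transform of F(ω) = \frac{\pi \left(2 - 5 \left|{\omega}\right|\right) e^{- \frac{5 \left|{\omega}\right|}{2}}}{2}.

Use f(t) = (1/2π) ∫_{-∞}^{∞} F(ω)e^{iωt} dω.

f(t) = \frac{5 t^{2}}{\left(t^{2} + \frac{25}{4}\right)^{2}}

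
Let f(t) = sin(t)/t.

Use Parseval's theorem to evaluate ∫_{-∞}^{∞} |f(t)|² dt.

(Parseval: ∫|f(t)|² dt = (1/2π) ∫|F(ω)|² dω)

∫|f(t)|² dt = \pi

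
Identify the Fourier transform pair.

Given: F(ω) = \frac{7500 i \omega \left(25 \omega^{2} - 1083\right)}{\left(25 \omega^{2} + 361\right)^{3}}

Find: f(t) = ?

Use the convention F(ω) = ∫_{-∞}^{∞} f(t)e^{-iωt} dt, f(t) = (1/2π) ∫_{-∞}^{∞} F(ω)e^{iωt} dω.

f(t) = 3 t e^{- \frac{19 \left|{t}\right|}{5}} \left|{t}\right|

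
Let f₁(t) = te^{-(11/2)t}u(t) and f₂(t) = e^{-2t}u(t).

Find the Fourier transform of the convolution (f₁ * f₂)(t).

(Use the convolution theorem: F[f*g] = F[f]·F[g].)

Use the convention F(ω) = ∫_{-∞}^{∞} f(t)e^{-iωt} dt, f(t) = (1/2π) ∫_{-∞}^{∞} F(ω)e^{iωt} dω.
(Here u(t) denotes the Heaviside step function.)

F[f₁*f₂](ω) = \frac{4}{\left(i \omega + 2\right) \left(2 i \omega + 11\right)^{2}}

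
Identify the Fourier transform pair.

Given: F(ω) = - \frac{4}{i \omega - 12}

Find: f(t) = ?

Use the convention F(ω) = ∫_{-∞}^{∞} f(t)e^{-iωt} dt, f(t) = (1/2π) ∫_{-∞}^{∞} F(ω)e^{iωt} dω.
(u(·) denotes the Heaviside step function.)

f(t) = 4 e^{12 t} u\left(- t\right)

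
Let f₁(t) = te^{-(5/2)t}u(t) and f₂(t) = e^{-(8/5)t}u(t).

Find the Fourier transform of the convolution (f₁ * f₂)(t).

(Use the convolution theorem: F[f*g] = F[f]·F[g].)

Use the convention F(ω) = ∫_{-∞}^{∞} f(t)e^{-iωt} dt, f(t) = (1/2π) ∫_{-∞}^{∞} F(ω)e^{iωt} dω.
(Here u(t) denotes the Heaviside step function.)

F[f₁*f₂](ω) = \frac{20}{\left(2 i \omega + 5\right)^{2} \left(5 i \omega + 8\right)}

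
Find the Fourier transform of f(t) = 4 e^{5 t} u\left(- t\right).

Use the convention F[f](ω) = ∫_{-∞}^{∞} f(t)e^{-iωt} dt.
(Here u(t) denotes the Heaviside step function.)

F(ω) = - \frac{4}{i \omega - 5}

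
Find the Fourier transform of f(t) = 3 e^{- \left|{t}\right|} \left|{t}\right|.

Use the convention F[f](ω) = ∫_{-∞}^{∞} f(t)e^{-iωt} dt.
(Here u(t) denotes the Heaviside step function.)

F(ω) = \frac{6 \left(1 - \omega^{2}\right)}{\left(\omega^{2} + 1\right)^{2}}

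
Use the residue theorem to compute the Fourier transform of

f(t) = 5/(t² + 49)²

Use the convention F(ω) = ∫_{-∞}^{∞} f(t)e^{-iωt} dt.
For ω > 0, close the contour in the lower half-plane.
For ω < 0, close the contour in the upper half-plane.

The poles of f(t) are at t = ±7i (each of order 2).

Let g(z) = f(z)e^{-iωz}; for large |z| the factor e^{-iωz} decays in the lower half-plane when ω > 0 and in the upper half-plane when ω < 0.

Case ω > 0 (lower half-plane, clockwise contour ⇒ F(ω) = -2πi·ΣRes):
  Res_{z = - 7 i} g(z) = \frac{5 i \left(7 \omega + 1\right) e^{- 7 \omega}}{1372} (pole of order 2)
  F(ω) = -2πi·ΣRes = \frac{5 \pi \left(7 \omega + 1\right) e^{- 7 \omega}}{686}

Case ω < 0 (upper half-plane, counterclockwise contour ⇒ F(ω) = +2πi·ΣRes):
  Res_{z = 7 i} g(z) = \frac{5 i \left(7 \omega - 1\right) e^{7 \omega}}{1372} (pole of order 2)
  F(ω) = 2πi·ΣRes = \frac{5 \pi \left(1 - 7 \omega\right) e^{7 \omega}}{686}

Both cases combine into a single formula in |ω|:

F(ω) = \frac{5 \pi \left(7 \left|{\omega}\right| + 1\right) e^{- 7 \left|{\omega}\right|}}{686}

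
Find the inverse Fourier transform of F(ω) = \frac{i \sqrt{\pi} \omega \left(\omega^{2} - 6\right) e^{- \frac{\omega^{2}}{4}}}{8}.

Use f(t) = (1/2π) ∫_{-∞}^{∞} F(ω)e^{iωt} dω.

f(t) = t^{3} e^{- t^{2}}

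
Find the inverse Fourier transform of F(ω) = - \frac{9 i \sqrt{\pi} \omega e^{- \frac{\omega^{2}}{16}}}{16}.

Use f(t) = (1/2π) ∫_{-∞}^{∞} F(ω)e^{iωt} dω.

f(t) = 9 t e^{- 4 t^{2}}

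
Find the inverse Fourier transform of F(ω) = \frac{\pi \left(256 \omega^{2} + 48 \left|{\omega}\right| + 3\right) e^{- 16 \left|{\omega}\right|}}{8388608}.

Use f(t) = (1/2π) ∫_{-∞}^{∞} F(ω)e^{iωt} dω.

f(t) = \frac{1}{\left(t^{2} + 256\right)^{3}}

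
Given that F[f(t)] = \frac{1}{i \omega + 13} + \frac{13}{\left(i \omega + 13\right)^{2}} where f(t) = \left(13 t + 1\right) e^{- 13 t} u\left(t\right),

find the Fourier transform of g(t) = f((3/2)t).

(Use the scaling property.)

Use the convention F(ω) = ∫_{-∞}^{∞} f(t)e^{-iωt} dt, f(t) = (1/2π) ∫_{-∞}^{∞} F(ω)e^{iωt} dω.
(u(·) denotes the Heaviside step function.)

F[g](ω) = \frac{4 \left(- i \omega - 39\right)}{4 \omega^{2} - 156 i \omega - 1521}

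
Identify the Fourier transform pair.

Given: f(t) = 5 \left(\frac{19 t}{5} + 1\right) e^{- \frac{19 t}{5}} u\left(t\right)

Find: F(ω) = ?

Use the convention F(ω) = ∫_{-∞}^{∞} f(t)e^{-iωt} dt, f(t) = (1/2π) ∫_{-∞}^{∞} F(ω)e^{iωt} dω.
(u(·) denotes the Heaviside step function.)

F(ω) = \frac{25 \left(- 5 i \omega - 38\right)}{25 \omega^{2} - 190 i \omega - 361}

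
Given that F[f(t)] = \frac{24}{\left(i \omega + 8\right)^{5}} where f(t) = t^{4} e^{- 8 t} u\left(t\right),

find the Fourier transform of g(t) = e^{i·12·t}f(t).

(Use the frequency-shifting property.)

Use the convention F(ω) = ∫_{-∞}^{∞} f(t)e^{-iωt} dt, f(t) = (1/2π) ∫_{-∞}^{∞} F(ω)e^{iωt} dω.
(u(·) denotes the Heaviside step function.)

F[g](ω) = \frac{24}{\left(i \left(\omega - 12\right) + 8\right)^{5}}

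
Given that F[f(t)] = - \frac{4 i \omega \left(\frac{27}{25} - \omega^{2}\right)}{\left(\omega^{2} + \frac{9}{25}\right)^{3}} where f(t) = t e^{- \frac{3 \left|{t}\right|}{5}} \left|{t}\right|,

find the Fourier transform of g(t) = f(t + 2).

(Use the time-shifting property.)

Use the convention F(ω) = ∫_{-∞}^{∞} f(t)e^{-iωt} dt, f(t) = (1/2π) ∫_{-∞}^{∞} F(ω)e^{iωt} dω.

F[g](ω) = \frac{2500 i \omega \left(25 \omega^{2} - 27\right) e^{2 i \omega}}{\left(25 \omega^{2} + 9\right)^{3}}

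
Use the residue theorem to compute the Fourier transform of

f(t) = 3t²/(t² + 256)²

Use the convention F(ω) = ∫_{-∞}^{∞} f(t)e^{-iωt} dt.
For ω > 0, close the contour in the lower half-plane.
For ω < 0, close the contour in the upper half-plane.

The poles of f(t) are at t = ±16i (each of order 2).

Let g(z) = f(z)e^{-iωz}; for large |z| the factor e^{-iωz} decays in the lower half-plane when ω > 0 and in the upper half-plane when ω < 0.

Case ω > 0 (lower half-plane, clockwise contour ⇒ F(ω) = -2πi·ΣRes):
  Res_{z = - 16 i} g(z) = \frac{3 i \left(1 - 16 \omega\right) e^{- 16 \omega}}{64} (pole of order 2)
  F(ω) = -2πi·ΣRes = \frac{3 \pi \left(1 - 16 \omega\right) e^{- 16 \omega}}{32}

Case ω < 0 (upper half-plane, counterclockwise contour ⇒ F(ω) = +2πi·ΣRes):
  Res_{z = 16 i} g(z) = \frac{3 i \left(- 16 \omega - 1\right) e^{16 \omega}}{64} (pole of order 2)
  F(ω) = 2πi·ΣRes = \frac{3 \pi \left(16 \omega + 1\right) e^{16 \omega}}{32}

Both cases combine into a single formula in |ω|:

F(ω) = \frac{3 \pi \left(1 - 16 \left|{\omega}\right|\right) e^{- 16 \left|{\omega}\right|}}{32}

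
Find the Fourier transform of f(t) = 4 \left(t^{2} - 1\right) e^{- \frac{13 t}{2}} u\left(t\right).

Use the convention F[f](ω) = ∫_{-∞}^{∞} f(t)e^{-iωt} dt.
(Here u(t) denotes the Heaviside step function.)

F(ω) = \frac{8 \left(16 i \omega - \left(2 i \omega + 13\right)^{3} + 104\right)}{\left(2 i \omega + 13\right)^{4}}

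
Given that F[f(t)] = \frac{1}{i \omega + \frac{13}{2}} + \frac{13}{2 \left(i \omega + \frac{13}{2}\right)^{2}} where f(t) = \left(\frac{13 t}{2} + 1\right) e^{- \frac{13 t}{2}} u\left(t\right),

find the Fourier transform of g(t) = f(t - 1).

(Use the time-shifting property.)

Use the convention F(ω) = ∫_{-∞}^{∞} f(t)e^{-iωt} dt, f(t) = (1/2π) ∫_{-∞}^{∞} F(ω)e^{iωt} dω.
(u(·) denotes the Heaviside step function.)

F[g](ω) = \frac{4 \left(- i \omega - 13\right) e^{- i \omega}}{4 \omega^{2} - 52 i \omega - 169}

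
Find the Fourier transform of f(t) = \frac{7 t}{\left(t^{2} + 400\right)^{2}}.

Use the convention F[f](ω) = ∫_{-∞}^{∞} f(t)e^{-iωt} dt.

F(ω) = - \frac{7 i \pi \omega e^{- 20 \left|{\omega}\right|}}{40}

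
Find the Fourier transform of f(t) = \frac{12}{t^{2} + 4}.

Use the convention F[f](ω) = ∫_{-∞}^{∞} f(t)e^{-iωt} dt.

F(ω) = 6 \pi e^{- 2 \left|{\omega}\right|}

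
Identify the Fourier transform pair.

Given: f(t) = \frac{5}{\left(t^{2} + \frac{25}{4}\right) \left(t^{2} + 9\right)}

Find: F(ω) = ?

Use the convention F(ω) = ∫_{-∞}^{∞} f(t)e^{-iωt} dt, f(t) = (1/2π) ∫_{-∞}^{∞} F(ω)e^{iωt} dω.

F(ω) = - \frac{20 \pi e^{- 3 \left|{\omega}\right|}}{33} + \frac{8 \pi e^{- \frac{5 \left|{\omega}\right|}{2}}}{11}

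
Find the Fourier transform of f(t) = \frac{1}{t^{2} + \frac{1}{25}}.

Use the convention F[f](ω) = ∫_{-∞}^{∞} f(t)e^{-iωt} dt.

F(ω) = 5 \pi e^{- \frac{\left|{\omega}\right|}{5}}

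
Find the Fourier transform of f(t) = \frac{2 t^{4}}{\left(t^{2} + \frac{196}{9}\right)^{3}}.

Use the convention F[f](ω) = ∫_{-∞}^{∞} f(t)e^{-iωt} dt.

F(ω) = \frac{\pi \left(196 \omega^{2} - 210 \left|{\omega}\right| + 27\right) e^{- \frac{14 \left|{\omega}\right|}{3}}}{168}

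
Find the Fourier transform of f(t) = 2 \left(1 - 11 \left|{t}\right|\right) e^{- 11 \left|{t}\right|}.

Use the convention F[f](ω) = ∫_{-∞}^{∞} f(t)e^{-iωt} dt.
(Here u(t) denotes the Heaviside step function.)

F(ω) = \frac{88 \omega^{2}}{\left(\omega^{2} + 121\right)^{2}}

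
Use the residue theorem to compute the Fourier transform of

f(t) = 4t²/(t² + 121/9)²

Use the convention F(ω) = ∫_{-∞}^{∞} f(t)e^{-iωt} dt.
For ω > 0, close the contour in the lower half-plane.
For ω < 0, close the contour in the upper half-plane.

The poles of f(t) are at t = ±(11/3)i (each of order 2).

Let g(z) = f(z)e^{-iωz}; for large |z| the factor e^{-iωz} decays in the lower half-plane when ω > 0 and in the upper half-plane when ω < 0.

Case ω > 0 (lower half-plane, clockwise contour ⇒ F(ω) = -2πi·ΣRes):
  Res_{z = - \frac{11 i}{3}} g(z) = i \left(\frac{3}{11} - \omega\right) e^{- \frac{11 \omega}{3}} (pole of order 2)
  F(ω) = -2πi·ΣRes = \frac{2 \pi \left(3 - 11 \omega\right) e^{- \frac{11 \omega}{3}}}{11}

Case ω < 0 (upper half-plane, counterclockwise contour ⇒ F(ω) = +2πi·ΣRes):
  Res_{z = \frac{11 i}{3}} g(z) = i \left(- \omega - \frac{3}{11}\right) e^{\frac{11 \omega}{3}} (pole of order 2)
  F(ω) = 2πi·ΣRes = \frac{2 \pi \left(11 \omega + 3\right) e^{\frac{11 \omega}{3}}}{11}

Both cases combine into a single formula in |ω|:

F(ω) = \frac{2 \pi \left(3 - 11 \left|{\omega}\right|\right) e^{- \frac{11 \left|{\omega}\right|}{3}}}{11}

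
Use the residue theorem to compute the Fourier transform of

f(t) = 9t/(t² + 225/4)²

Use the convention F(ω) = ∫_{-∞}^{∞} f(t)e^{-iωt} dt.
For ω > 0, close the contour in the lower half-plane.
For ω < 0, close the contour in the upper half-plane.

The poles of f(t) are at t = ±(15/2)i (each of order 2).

Let g(z) = f(z)e^{-iωz}; for large |z| the factor e^{-iωz} decays in the lower half-plane when ω > 0 and in the upper half-plane when ω < 0.

Case ω > 0 (lower half-plane, clockwise contour ⇒ F(ω) = -2πi·ΣRes):
  Res_{z = - \frac{15 i}{2}} g(z) = \frac{3 \omega e^{- \frac{15 \omega}{2}}}{10} (pole of order 2)
  F(ω) = -2πi·ΣRes = - \frac{3 i \pi \omega e^{- \frac{15 \omega}{2}}}{5}

Case ω < 0 (upper half-plane, counterclockwise contour ⇒ F(ω) = +2πi·ΣRes):
  Res_{z = \frac{15 i}{2}} g(z) = - \frac{3 \omega e^{\frac{15 \omega}{2}}}{10} (pole of order 2)
  F(ω) = 2πi·ΣRes = - \frac{3 i \pi \omega e^{\frac{15 \omega}{2}}}{5}

Both cases combine into a single formula in |ω|:

F(ω) = - \frac{3 i \pi \omega e^{- \frac{15 \left|{\omega}\right|}{2}}}{5}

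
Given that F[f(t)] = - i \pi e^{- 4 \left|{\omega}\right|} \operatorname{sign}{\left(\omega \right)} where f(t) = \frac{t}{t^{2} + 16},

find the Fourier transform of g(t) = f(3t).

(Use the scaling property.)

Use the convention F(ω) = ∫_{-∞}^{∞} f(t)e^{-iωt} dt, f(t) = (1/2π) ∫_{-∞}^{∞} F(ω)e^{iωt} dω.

F[g](ω) = - \frac{i \pi e^{- \frac{4 \left|{\omega}\right|}{3}} \operatorname{sign}{\left(\omega \right)}}{3}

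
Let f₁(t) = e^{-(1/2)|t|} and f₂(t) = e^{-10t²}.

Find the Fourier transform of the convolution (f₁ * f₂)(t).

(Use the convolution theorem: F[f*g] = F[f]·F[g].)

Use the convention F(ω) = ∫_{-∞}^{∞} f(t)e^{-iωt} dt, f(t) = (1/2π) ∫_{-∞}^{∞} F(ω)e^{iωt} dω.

F[f₁*f₂](ω) = \frac{2 \sqrt{10} \sqrt{\pi} e^{- \frac{\omega^{2}}{40}}}{5 \left(4 \omega^{2} + 1\right)}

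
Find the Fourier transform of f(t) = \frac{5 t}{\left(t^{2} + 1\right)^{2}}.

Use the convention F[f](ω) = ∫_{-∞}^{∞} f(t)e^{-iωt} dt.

F(ω) = - \frac{5 i \pi \omega e^{- \left|{\omega}\right|}}{2}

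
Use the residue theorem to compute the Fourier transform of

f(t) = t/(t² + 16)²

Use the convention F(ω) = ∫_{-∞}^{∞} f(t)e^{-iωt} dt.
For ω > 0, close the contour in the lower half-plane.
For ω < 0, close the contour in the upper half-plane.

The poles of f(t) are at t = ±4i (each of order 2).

Let g(z) = f(z)e^{-iωz}; for large |z| the factor e^{-iωz} decays in the lower half-plane when ω > 0 and in the upper half-plane when ω < 0.

Case ω > 0 (lower half-plane, clockwise contour ⇒ F(ω) = -2πi·ΣRes):
  Res_{z = - 4 i} g(z) = \frac{\omega e^{- 4 \omega}}{16} (pole of order 2)
  F(ω) = -2πi·ΣRes = - \frac{i \pi \omega e^{- 4 \omega}}{8}

Case ω < 0 (upper half-plane, counterclockwise contour ⇒ F(ω) = +2πi·ΣRes):
  Res_{z = 4 i} g(z) = - \frac{\omega e^{4 \omega}}{16} (pole of order 2)
  F(ω) = 2πi·ΣRes = - \frac{i \pi \omega e^{4 \omega}}{8}

Both cases combine into a single formula in |ω|:

F(ω) = - \frac{i \pi \omega e^{- 4 \left|{\omega}\right|}}{8}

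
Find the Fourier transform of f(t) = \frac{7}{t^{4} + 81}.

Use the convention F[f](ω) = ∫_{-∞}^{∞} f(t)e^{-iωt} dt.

F(ω) = \frac{7 \pi e^{- \frac{3 \sqrt{2} \left|{\omega}\right|}{2}} \sin{\left(\frac{3 \sqrt{2} \left|{\omega}\right|}{2} + \frac{\pi}{4} \right)}}{27}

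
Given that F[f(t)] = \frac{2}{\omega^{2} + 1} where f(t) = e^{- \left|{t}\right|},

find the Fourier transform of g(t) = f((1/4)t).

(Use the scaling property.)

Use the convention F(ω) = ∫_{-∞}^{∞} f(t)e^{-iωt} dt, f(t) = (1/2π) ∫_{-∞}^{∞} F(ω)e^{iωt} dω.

F[g](ω) = \frac{8}{16 \omega^{2} + 1}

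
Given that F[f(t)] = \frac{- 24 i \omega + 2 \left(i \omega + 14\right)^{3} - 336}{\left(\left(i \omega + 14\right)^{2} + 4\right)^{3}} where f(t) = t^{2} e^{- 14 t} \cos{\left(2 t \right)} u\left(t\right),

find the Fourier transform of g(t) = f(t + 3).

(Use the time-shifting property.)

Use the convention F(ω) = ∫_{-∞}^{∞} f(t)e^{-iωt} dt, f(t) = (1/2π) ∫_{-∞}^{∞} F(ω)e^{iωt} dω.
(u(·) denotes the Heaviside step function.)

F[g](ω) = \frac{2 \left(- 12 i \omega + \left(i \omega + 14\right)^{3} - 168\right) e^{3 i \omega}}{\left(\left(i \omega + 14\right)^{2} + 4\right)^{3}}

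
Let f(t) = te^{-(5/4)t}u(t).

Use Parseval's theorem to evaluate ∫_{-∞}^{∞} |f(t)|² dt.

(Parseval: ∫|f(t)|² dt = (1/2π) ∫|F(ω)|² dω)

∫|f(t)|² dt = \frac{16}{125}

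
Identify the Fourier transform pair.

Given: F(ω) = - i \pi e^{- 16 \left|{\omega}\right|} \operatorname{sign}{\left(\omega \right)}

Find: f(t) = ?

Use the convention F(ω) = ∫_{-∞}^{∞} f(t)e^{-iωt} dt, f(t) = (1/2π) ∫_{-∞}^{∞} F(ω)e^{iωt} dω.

f(t) = \frac{t}{t^{2} + 256}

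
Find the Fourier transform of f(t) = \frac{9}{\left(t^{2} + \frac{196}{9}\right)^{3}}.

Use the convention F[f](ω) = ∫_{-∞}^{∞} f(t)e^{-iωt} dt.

F(ω) = \frac{243 \pi \left(196 \omega^{2} + 126 \left|{\omega}\right| + 27\right) e^{- \frac{14 \left|{\omega}\right|}{3}}}{4302592}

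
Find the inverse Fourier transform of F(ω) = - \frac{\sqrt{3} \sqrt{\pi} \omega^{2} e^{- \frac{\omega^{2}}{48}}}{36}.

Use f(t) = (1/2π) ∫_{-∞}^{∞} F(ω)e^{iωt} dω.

f(t) = 2 \left(48 t^{2} - 2\right) e^{- 12 t^{2}}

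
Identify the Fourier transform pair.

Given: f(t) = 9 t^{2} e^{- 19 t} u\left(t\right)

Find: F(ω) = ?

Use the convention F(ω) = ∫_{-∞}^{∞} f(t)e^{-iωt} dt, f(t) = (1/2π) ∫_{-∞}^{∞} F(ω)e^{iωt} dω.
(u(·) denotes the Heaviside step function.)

F(ω) = \frac{18}{\left(i \omega + 19\right)^{3}}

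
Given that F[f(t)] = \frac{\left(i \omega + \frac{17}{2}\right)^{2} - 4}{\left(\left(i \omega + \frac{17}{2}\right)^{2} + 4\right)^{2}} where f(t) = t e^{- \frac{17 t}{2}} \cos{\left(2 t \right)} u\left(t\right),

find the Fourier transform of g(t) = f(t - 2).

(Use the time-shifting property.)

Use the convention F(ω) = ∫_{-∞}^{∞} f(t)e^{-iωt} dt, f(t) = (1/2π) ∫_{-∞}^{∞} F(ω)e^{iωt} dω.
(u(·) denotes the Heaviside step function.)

F[g](ω) = \frac{4 \left(\left(2 i \omega + 17\right)^{2} - 16\right) e^{- 2 i \omega}}{\left(\left(2 i \omega + 17\right)^{2} + 16\right)^{2}}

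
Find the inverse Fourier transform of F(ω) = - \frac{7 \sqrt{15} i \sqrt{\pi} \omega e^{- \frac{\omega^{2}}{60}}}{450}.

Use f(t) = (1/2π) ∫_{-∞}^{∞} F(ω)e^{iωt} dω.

f(t) = 7 t e^{- 15 t^{2}}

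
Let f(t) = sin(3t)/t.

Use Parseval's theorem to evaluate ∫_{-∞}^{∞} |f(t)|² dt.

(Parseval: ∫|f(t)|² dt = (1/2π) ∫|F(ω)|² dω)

∫|f(t)|² dt = 3 \pi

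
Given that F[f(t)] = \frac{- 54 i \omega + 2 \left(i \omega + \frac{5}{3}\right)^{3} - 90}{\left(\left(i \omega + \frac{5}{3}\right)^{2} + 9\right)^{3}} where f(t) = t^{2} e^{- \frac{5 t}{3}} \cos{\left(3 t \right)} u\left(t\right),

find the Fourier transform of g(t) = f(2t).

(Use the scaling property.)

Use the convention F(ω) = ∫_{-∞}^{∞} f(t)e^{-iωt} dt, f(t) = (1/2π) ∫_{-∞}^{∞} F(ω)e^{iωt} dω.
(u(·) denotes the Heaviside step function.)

F[g](ω) = \frac{216 \left(- 2916 i \omega + \left(3 i \omega + 10\right)^{3} - 9720\right)}{\left(\left(3 i \omega + 10\right)^{2} + 324\right)^{3}}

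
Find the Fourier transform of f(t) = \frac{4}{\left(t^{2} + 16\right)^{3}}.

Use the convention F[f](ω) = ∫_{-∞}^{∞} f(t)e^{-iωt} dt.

F(ω) = \frac{\pi \left(16 \omega^{2} + 12 \left|{\omega}\right| + 3\right) e^{- 4 \left|{\omega}\right|}}{2048}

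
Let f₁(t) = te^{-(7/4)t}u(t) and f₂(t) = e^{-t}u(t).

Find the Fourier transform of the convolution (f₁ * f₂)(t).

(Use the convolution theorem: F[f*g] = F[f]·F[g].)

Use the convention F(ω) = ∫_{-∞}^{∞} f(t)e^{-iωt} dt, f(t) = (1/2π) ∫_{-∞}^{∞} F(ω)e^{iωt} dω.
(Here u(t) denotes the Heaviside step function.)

F[f₁*f₂](ω) = \frac{16}{\left(i \omega + 1\right) \left(4 i \omega + 7\right)^{2}}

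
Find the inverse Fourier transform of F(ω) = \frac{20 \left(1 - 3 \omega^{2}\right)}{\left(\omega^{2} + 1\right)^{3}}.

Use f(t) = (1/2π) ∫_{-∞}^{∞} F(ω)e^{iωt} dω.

f(t) = 5 t^{2} e^{- \left|{t}\right|}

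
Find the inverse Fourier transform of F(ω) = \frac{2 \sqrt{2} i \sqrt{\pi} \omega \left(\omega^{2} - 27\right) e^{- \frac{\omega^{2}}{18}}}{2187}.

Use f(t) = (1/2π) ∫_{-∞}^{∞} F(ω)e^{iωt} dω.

f(t) = 2 t^{3} e^{- \frac{9 t^{2}}{2}}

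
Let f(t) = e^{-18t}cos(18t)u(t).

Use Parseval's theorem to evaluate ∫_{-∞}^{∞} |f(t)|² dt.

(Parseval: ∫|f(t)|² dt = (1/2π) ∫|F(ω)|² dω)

∫|f(t)|² dt = \frac{1}{48}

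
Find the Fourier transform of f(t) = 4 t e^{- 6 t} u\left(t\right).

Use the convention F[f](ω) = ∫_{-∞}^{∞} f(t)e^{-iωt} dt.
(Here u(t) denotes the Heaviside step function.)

F(ω) = \frac{4}{\left(i \omega + 6\right)^{2}}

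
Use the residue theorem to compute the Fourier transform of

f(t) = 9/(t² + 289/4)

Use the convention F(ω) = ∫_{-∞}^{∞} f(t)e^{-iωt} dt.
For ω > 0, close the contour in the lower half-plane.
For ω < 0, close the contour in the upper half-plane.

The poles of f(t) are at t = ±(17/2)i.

Let g(z) = f(z)e^{-iωz}; for large |z| the factor e^{-iωz} decays in the lower half-plane when ω > 0 and in the upper half-plane when ω < 0.

Case ω > 0 (lower half-plane, clockwise contour ⇒ F(ω) = -2πi·ΣRes):
  Res_{z = - \frac{17 i}{2}} g(z) = \frac{9 i e^{- \frac{17 \omega}{2}}}{17}
  F(ω) = -2πi·ΣRes = \frac{18 \pi e^{- \frac{17 \omega}{2}}}{17}

Case ω < 0 (upper half-plane, counterclockwise contour ⇒ F(ω) = +2πi·ΣRes):
  Res_{z = \frac{17 i}{2}} g(z) = - \frac{9 i e^{\frac{17 \omega}{2}}}{17}
  F(ω) = 2πi·ΣRes = \frac{18 \pi e^{\frac{17 \omega}{2}}}{17}

Both cases combine into a single formula in |ω|:

F(ω) = \frac{18 \pi e^{- \frac{17 \left|{\omega}\right|}{2}}}{17}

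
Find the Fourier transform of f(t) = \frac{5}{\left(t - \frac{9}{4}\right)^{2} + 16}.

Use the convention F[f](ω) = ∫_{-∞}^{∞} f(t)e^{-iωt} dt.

F(ω) = \frac{5 \pi e^{- \frac{9 i \omega}{4} - 4 \left|{\omega}\right|}}{4}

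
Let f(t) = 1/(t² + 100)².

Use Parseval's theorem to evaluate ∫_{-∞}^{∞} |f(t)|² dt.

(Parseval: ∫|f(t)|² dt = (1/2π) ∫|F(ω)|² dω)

∫|f(t)|² dt = \frac{\pi}{32000000}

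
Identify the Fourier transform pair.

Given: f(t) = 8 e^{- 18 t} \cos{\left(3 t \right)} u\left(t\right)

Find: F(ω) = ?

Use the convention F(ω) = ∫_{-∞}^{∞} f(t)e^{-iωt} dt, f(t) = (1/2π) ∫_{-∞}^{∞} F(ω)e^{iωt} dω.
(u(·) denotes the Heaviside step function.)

F(ω) = \frac{8 \left(i \omega + 18\right)}{\left(i \omega + 18\right)^{2} + 9}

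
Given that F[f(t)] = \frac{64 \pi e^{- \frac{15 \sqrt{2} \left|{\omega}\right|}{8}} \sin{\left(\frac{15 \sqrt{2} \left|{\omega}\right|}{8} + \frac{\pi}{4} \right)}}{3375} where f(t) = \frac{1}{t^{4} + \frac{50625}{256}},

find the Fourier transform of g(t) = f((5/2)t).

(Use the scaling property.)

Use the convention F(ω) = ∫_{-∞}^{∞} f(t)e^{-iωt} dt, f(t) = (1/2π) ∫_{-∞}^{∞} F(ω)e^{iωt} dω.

F[g](ω) = \frac{128 \pi e^{- \frac{3 \sqrt{2} \left|{\omega}\right|}{4}} \sin{\left(\frac{3 \sqrt{2} \left|{\omega}\right|}{4} + \frac{\pi}{4} \right)}}{16875}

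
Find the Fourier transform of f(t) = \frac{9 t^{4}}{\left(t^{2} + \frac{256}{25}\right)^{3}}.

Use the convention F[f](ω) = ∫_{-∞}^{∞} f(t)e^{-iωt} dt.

F(ω) = \frac{9 \pi \left(256 \omega^{2} - 400 \left|{\omega}\right| + 75\right) e^{- \frac{16 \left|{\omega}\right|}{5}}}{640}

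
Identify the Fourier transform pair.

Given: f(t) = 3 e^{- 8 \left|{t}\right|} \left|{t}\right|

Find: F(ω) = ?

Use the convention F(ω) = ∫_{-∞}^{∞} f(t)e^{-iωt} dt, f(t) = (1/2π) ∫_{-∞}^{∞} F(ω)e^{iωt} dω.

F(ω) = \frac{6 \left(64 - \omega^{2}\right)}{\left(\omega^{2} + 64\right)^{2}}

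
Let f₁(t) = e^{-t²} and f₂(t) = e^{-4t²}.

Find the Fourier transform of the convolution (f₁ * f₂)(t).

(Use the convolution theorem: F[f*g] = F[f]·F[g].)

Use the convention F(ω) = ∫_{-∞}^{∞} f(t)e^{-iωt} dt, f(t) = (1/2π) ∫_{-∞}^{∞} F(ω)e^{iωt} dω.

F[f₁*f₂](ω) = \frac{\pi e^{- \frac{5 \omega^{2}}{16}}}{2}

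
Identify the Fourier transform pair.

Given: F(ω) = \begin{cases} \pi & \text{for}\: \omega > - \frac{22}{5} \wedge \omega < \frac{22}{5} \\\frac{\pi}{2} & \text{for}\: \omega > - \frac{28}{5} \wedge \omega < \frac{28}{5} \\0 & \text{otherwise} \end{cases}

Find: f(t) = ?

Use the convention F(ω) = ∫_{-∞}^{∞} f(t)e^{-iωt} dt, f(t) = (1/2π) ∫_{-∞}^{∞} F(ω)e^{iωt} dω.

f(t) = \frac{\sin{\left(5 t \right)} \cos{\left(\frac{3 t}{5} \right)}}{t}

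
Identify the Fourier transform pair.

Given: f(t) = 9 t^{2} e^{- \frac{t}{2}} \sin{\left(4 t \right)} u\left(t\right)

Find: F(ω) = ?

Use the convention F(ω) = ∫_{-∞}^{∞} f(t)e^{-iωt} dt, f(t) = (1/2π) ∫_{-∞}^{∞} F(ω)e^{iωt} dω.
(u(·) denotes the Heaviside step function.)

F(ω) = \frac{1152 \left(3 \left(2 i \omega + 1\right)^{2} - 64\right)}{\left(\left(2 i \omega + 1\right)^{2} + 64\right)^{3}}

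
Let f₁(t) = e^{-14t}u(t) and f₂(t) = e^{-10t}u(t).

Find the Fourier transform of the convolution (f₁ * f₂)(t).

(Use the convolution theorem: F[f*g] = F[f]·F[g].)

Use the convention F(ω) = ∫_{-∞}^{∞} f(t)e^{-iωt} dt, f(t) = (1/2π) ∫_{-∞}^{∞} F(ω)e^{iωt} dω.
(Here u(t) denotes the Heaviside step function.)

F[f₁*f₂](ω) = \frac{1}{\left(i \omega + 10\right) \left(i \omega + 14\right)}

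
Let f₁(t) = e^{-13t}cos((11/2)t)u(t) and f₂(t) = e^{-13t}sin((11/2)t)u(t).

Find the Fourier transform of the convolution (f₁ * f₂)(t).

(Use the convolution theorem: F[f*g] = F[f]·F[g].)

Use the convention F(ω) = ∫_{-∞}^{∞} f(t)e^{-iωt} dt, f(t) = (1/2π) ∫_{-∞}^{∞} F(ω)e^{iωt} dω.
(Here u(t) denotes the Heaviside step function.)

F[f₁*f₂](ω) = \frac{88 \left(i \omega + 13\right)}{\left(4 \left(i \omega + 13\right)^{2} + 121\right)^{2}}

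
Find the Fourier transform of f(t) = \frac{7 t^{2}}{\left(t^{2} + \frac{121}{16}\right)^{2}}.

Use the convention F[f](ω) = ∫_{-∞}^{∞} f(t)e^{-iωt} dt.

F(ω) = \frac{7 \pi \left(4 - 11 \left|{\omega}\right|\right) e^{- \frac{11 \left|{\omega}\right|}{4}}}{22}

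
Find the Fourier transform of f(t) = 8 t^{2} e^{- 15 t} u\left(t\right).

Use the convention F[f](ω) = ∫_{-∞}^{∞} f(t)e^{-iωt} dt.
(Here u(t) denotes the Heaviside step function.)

F(ω) = \frac{16}{\left(i \omega + 15\right)^{3}}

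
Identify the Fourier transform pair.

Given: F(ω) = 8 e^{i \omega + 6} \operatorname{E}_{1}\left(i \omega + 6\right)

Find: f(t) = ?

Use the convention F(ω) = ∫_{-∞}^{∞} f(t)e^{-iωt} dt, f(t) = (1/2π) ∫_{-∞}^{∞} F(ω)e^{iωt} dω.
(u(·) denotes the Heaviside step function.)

f(t) = \frac{8 e^{- 6 t} u\left(t\right)}{t + 1}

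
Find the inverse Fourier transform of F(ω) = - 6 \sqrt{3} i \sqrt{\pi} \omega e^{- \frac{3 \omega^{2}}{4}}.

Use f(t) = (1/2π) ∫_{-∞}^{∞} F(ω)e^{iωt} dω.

f(t) = 4 t e^{- \frac{t^{2}}{3}}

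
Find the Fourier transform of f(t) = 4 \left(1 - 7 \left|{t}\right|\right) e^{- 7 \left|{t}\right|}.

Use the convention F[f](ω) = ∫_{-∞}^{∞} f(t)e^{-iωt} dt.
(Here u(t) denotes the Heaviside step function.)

F(ω) = \frac{112 \omega^{2}}{\left(\omega^{2} + 49\right)^{2}}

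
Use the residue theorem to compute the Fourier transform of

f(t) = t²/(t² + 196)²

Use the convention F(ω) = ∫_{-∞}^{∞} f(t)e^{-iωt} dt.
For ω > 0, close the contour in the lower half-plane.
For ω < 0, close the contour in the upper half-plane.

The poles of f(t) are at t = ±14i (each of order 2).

Let g(z) = f(z)e^{-iωz}; for large |z| the factor e^{-iωz} decays in the lower half-plane when ω > 0 and in the upper half-plane when ω < 0.

Case ω > 0 (lower half-plane, clockwise contour ⇒ F(ω) = -2πi·ΣRes):
  Res_{z = - 14 i} g(z) = \frac{i \left(1 - 14 \omega\right) e^{- 14 \omega}}{56} (pole of order 2)
  F(ω) = -2πi·ΣRes = \frac{\pi \left(1 - 14 \omega\right) e^{- 14 \omega}}{28}

Case ω < 0 (upper half-plane, counterclockwise contour ⇒ F(ω) = +2πi·ΣRes):
  Res_{z = 14 i} g(z) = \frac{i \left(- 14 \omega - 1\right) e^{14 \omega}}{56} (pole of order 2)
  F(ω) = 2πi·ΣRes = \frac{\pi \left(14 \omega + 1\right) e^{14 \omega}}{28}

Both cases combine into a single formula in |ω|:

F(ω) = \frac{\pi \left(1 - 14 \left|{\omega}\right|\right) e^{- 14 \left|{\omega}\right|}}{28}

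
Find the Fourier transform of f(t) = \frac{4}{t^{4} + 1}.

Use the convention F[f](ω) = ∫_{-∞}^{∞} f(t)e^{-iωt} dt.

F(ω) = 4 \pi e^{- \frac{\sqrt{2} \left|{\omega}\right|}{2}} \sin{\left(\frac{\sqrt{2} \left|{\omega}\right|}{2} + \frac{\pi}{4} \right)}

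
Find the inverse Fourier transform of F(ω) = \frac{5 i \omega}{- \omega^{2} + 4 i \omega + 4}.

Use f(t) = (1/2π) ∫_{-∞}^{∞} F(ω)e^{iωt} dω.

f(t) = 5 \left(1 - 2 t\right) e^{- 2 t} u\left(t\right)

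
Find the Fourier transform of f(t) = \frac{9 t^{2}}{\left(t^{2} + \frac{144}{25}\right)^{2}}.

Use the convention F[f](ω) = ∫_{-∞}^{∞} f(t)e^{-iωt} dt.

F(ω) = \frac{3 \pi \left(5 - 12 \left|{\omega}\right|\right) e^{- \frac{12 \left|{\omega}\right|}{5}}}{8}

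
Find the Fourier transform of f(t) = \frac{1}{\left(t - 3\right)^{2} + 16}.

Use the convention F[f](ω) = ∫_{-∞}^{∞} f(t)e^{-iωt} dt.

F(ω) = \frac{\pi e^{- 3 i \omega - 4 \left|{\omega}\right|}}{4}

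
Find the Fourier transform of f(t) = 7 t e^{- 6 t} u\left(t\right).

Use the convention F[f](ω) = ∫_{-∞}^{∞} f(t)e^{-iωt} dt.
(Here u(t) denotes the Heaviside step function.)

F(ω) = \frac{7}{\left(i \omega + 6\right)^{2}}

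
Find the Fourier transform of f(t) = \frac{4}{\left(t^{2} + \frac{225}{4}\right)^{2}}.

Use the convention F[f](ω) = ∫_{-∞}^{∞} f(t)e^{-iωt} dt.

F(ω) = \frac{8 \pi \left(15 \left|{\omega}\right| + 2\right) e^{- \frac{15 \left|{\omega}\right|}{2}}}{3375}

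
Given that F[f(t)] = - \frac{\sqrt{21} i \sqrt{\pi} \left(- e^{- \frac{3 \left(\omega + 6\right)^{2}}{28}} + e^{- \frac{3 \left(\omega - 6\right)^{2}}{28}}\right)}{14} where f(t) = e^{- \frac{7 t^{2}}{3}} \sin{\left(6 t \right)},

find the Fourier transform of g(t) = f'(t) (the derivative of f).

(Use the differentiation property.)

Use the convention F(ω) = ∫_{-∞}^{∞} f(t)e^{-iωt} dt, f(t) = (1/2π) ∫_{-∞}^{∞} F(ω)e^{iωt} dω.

F[g](ω) = \frac{\sqrt{21} \sqrt{\pi} \omega \left(e^{\frac{18 \omega}{7}} - 1\right) e^{- \frac{3 \omega^{2}}{28} - \frac{9 \omega}{7} - \frac{27}{7}}}{14}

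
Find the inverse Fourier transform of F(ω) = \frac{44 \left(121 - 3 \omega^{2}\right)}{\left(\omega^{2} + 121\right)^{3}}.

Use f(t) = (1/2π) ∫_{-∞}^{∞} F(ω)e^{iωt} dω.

f(t) = t^{2} e^{- 11 \left|{t}\right|}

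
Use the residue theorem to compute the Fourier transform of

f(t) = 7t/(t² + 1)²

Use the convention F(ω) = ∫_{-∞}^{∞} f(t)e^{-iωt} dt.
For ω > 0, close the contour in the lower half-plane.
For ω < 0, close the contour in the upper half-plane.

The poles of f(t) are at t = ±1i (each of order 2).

Let g(z) = f(z)e^{-iωz}; for large |z| the factor e^{-iωz} decays in the lower half-plane when ω > 0 and in the upper half-plane when ω < 0.

Case ω > 0 (lower half-plane, clockwise contour ⇒ F(ω) = -2πi·ΣRes):
  Res_{z = - i} g(z) = \frac{7 \omega e^{- \omega}}{4} (pole of order 2)
  F(ω) = -2πi·ΣRes = - \frac{7 i \pi \omega e^{- \omega}}{2}

Case ω < 0 (upper half-plane, counterclockwise contour ⇒ F(ω) = +2πi·ΣRes):
  Res_{z = i} g(z) = - \frac{7 \omega e^{\omega}}{4} (pole of order 2)
  F(ω) = 2πi·ΣRes = - \frac{7 i \pi \omega e^{\omega}}{2}

Both cases combine into a single formula in |ω|:

F(ω) = - \frac{7 i \pi \omega e^{- \left|{\omega}\right|}}{2}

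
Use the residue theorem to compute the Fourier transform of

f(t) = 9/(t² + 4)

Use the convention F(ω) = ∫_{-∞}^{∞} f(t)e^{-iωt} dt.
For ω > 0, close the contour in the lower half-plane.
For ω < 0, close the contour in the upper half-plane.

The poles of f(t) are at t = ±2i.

Let g(z) = f(z)e^{-iωz}; for large |z| the factor e^{-iωz} decays in the lower half-plane when ω > 0 and in the upper half-plane when ω < 0.

Case ω > 0 (lower half-plane, clockwise contour ⇒ F(ω) = -2πi·ΣRes):
  Res_{z = - 2 i} g(z) = \frac{9 i e^{- 2 \omega}}{4}
  F(ω) = -2πi·ΣRes = \frac{9 \pi e^{- 2 \omega}}{2}

Case ω < 0 (upper half-plane, counterclockwise contour ⇒ F(ω) = +2πi·ΣRes):
  Res_{z = 2 i} g(z) = - \frac{9 i e^{2 \omega}}{4}
  F(ω) = 2πi·ΣRes = \frac{9 \pi e^{2 \omega}}{2}

Both cases combine into a single formula in |ω|:

F(ω) = \frac{9 \pi e^{- 2 \left|{\omega}\right|}}{2}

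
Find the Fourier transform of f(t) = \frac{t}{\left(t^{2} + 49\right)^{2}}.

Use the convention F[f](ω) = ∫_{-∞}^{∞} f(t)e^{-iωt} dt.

F(ω) = - \frac{i \pi \omega e^{- 7 \left|{\omega}\right|}}{14}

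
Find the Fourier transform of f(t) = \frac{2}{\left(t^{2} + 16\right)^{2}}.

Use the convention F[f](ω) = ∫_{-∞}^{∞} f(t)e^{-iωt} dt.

F(ω) = \frac{\pi \left(4 \left|{\omega}\right| + 1\right) e^{- 4 \left|{\omega}\right|}}{64}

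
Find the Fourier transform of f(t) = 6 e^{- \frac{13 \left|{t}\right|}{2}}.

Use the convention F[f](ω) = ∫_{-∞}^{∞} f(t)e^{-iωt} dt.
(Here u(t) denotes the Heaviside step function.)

F(ω) = \frac{312}{4 \omega^{2} + 169}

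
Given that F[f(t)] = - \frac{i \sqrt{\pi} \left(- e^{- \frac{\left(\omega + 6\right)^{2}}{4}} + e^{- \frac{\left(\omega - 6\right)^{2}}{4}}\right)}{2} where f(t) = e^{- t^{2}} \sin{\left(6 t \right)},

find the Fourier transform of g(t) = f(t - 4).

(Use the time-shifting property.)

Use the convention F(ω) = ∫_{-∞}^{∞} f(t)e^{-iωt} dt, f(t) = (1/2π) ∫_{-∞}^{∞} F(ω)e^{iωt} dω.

F[g](ω) = \frac{i \sqrt{\pi} \left(1 - e^{6 \omega}\right) e^{- \frac{\omega^{2}}{4} - 3 \omega - 4 i \omega - 9}}{2}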